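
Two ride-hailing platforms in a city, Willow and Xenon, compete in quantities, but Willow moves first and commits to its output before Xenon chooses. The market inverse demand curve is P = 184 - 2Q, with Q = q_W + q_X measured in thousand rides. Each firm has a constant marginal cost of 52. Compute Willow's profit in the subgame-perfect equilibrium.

1089

The follower Xenon best-responds to any q_W: π_X = (184 - 2Q)q_X - 52q_X.
Follower FOC: 132 - 2q_W - 4q_X = 0, so q_X(q_W) = (132 - 2q_W)/4.
Willow substitutes q_X(q_W) into its own profit: π_W = q_W(184 - 2q_W - (132 - 2q_W)/2) - 52q_W = (118 - q_W)q_W - 52q_W.
Leader FOC: 66 - 2q_W = 0, so q_W = 33.
Then q_X = (132 - 2·33)/4 = 33/2.
Price P = 184 - 2·(99/2) = 85.
Willow's profit: (85 - 52)·33 = 1089.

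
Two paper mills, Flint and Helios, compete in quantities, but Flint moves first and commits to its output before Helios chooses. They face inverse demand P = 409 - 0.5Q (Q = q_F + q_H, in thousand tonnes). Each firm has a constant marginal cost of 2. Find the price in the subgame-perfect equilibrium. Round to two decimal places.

103.75

The follower Helios best-responds to any q_F: π_H = (409 - 0.5Q)q_H - 2q_H.
∂π_H/∂q_H = 407 - (1/2)q_F - q_H = 0 gives the reaction function q_H = (407 - (1/2)q_F).
Flint substitutes q_H(q_F) into its own profit: π_F = q_F(409 - (1/2)q_F - (407 - (1/2)q_F)/2) - 2q_F = (411/2 - (1/4)q_F)q_F - 2q_F.
Leader FOC: 407/2 - (1/2)q_F = 0, so q_F = 407.
Then q_H = (407 - (1/2)·407) = 407/2.
Total output Q = 1221/2, so price P = 409 - (1/2)·(1221/2) = 415/4.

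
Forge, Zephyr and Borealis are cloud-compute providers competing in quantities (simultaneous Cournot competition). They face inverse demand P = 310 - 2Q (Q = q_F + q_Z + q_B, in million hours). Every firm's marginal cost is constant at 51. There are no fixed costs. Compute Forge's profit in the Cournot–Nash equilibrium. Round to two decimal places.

Each firm earns π_i = (310 - 2Q)q_i - 51q_i.
Setting ∂π_i/∂q_i = 0 with rivals' quantities fixed: 259 - 4q_i - 2·Σ_{j≠i} q_j = 0.
By symmetry each firm produces the same amount; substituting Σ_{j≠i} q_j = 2q_i yields q_i = 259/8.
Price P = 310 - 2·(777/8) = 463/4.
Forge's profit: (463/4 - 51)·(259/8) = 2096.2813.

2096.28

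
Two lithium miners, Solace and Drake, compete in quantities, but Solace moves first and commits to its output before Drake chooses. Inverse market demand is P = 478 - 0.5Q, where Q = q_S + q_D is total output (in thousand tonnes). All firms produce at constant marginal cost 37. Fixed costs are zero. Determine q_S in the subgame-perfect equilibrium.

441

Solve by backward induction. Given q_S, the follower Drake maximises π_D = (478 - (1/2)q_S - (1/2)q_D)q_D - 37q_D.
Setting the follower's marginal profit to zero, 441 - (1/2)q_S - q_D = 0, i.e. q_D = (441 - (1/2)q_S).
The leader anticipates this reaction. Substituting into P = 478 - 0.5Q gives P = 515/2 - (1/4)q_S, so π_S = (515/2 - (1/4)q_S)q_S - 37q_S.
Leader FOC: 441/2 - (1/2)q_S = 0, so q_S = 441.
Then q_D = (441 - (1/2)·441) = 441/2.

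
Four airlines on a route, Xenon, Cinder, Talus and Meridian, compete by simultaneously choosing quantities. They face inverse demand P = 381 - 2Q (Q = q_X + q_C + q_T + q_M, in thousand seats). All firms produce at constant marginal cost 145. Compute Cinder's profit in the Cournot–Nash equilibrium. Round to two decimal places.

A representative firm's profit is π_i = q_i(381 - 2Q) - 145q_i.
Setting ∂π_i/∂q_i = 0 with rivals' quantities fixed: 236 - 4q_i - 2·Σ_{j≠i} q_j = 0.
By symmetry each firm produces the same amount; substituting Σ_{j≠i} q_j = 3q_i yields q_i = 236/10 = 118/5.
Price P = 381 - 2·(472/5) = 961/5.
Cinder's profit: (961/5 - 145)·(118/5) = 1113.9200.

1113.92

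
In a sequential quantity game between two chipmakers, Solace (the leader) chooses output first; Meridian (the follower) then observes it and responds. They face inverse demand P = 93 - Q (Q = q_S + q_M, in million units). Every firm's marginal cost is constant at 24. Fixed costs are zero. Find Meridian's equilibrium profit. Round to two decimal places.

297.56

The follower Meridian best-responds to any q_S: π_M = (93 - Q)q_M - 24q_M.
∂π_M/∂q_M = 69 - q_S - 2q_M = 0 gives the reaction function q_M = (69 - q_S)/2.
Solace substitutes q_M(q_S) into its own profit: π_S = q_S(93 - q_S - (69 - q_S)/2) - 24q_S = (117/2 - (1/2)q_S)q_S - 24q_S.
Maximising: ∂π_S/∂q_S = 69/2 - q_S = 0, giving q_S = 69/2.
Then q_M = (69 - 69/2)/2 = 69/4.
Price P = 93 - 207/4 = 165/4.
Meridian's profit: (165/4 - 24)·(69/4) = 297.5625.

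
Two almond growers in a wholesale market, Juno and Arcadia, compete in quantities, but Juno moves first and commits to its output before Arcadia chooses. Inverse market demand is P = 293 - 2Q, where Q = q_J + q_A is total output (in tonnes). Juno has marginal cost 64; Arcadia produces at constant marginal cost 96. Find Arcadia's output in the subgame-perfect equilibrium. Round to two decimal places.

16.63

The follower Arcadia best-responds to any q_J: π_A = (293 - 2Q)q_A - 96q_A.
Follower FOC: 197 - 2q_J - 4q_A = 0, so q_A(q_J) = (197 - 2q_J)/4.
The leader anticipates this reaction. Substituting into P = 293 - 2Q gives P = 389/2 - q_J, so π_J = (389/2 - q_J)q_J - 64q_J.
Leader FOC: 261/2 - 2q_J = 0, so q_J = 261/4.
Then q_A = (197 - 2·(261/4))/4 = 133/8.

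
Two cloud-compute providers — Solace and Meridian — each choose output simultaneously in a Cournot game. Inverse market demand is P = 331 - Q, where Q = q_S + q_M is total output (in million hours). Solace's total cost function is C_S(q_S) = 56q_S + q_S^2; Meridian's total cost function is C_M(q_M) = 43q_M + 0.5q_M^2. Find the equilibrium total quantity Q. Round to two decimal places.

Solace's profit: π_S = (331 - Q)q_S - (56q_S + q_S²). Setting ∂π_S/∂q_S = 0: 275 - 4q_S - (q_M) = 0.
Meridian's profit: π_M = (331 - Q)q_M - (43q_M + (1/2)q_M²). Setting ∂π_M/∂q_M = 0: 288 - 3q_M - (q_S) = 0.
So q_S = (275 - q_M)/4 and q_M = (288 - q_S)/3.
Substituting one into the other gives q_S = 537/11 and q_M = 877/11.
Total output Q = 537/11 + 877/11 = 1414/11.

128.55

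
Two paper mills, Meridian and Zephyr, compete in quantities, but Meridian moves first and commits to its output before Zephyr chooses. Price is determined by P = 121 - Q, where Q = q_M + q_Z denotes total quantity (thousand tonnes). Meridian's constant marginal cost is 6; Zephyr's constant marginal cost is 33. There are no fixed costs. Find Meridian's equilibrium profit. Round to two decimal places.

2520.50

Solve by backward induction. Given q_M, the follower Zephyr maximises π_Z = (121 - q_M - q_Z)q_Z - 33q_Z.
Setting the follower's marginal profit to zero, 88 - q_M - 2q_Z = 0, i.e. q_Z = (88 - q_M)/2.
The leader anticipates this reaction. Substituting into P = 121 - Q gives P = 77 - (1/2)q_M, so π_M = (77 - (1/2)q_M)q_M - 6q_M.
Leader FOC: 71 - q_M = 0, so q_M = 71.
Then q_Z = (88 - 71)/2 = 17/2.
Price P = 121 - 159/2 = 83/2.
Meridian's profit: (83/2 - 6)·71 = 2520.5000.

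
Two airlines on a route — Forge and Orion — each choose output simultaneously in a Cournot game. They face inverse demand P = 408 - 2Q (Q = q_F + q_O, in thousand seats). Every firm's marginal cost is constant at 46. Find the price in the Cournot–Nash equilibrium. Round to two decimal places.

Each firm earns π_i = (408 - 2Q)q_i - 46q_i.
Setting ∂π_i/∂q_i = 0 with rivals' quantities fixed: 362 - 4q_i - 2q_j = 0.
By symmetry each firm produces the same amount; substituting q_j = q_i yields q_i = 362/6 = 181/3.
Total output Q = 362/3, so price P = 408 - 2·(362/3) = 500/3.

166.67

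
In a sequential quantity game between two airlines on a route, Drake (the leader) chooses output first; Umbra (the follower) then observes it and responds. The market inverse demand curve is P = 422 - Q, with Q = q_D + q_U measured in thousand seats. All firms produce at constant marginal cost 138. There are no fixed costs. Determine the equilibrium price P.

209

The follower Umbra best-responds to any q_D: π_U = (422 - Q)q_U - 138q_U.
∂π_U/∂q_U = 284 - q_D - 2q_U = 0 gives the reaction function q_U = (284 - q_D)/2.
Drake substitutes q_U(q_D) into its own profit: π_D = q_D(422 - q_D - (284 - q_D)/2) - 138q_D = (280 - (1/2)q_D)q_D - 138q_D.
The leader's first-order condition 142 - q_D = 0 yields q_D = 142.
Then q_U = (284 - 142)/2 = 71.
Total output Q = 213, so price P = 422 - 213 = 209.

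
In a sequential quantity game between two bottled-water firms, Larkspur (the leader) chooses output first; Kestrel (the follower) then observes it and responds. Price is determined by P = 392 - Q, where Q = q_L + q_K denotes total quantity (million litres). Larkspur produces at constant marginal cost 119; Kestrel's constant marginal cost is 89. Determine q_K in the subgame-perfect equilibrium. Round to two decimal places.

The follower Kestrel best-responds to any q_L: π_K = (392 - Q)q_K - 89q_K.
∂π_K/∂q_K = 303 - q_L - 2q_K = 0 gives the reaction function q_K = (303 - q_L)/2.
The leader anticipates this reaction. Substituting into P = 392 - Q gives P = 481/2 - (1/2)q_L, so π_L = (481/2 - (1/2)q_L)q_L - 119q_L.
Maximising: ∂π_L/∂q_L = 243/2 - q_L = 0, giving q_L = 243/2.
Then q_K = (303 - 243/2)/2 = 363/4.

90.75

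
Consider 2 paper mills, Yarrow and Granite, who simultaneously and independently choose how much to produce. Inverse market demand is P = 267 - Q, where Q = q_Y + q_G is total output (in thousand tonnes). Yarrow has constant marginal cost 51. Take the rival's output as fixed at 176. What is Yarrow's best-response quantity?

With the rival's output fixed at 176, Yarrow's profit is π_Y = (267 - 176 - q_Y)q_Y - (51q_Y) = (91 - q_Y)q_Y - (51q_Y).
∂π_Y/∂q_Y = 40 - 2q_Y = 0, so q_Y = 20.

20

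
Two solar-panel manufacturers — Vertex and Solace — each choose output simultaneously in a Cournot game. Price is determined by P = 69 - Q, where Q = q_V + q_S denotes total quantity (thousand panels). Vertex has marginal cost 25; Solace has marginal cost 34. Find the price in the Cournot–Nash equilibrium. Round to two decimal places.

Vertex's profit: π_V = (69 - Q)q_V - (25q_V). Setting ∂π_V/∂q_V = 0: 44 - 2q_V - (q_S) = 0.
Solace's profit: π_S = (69 - Q)q_S - (34q_S). Setting ∂π_S/∂q_S = 0: 35 - 2q_S - (q_V) = 0.
Best responses: q_V = (44 - q_S)/2, q_S = (35 - q_V)/2.
Substituting one into the other gives q_V = 53/3 and q_S = 26/3.
Total output Q = 79/3, so price P = 69 - 79/3 = 128/3.

42.67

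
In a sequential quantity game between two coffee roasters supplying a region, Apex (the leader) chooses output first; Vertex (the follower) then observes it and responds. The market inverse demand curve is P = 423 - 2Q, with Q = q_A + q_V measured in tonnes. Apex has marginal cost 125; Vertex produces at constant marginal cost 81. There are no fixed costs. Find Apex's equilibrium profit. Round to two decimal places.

Solve by backward induction. Given q_A, the follower Vertex maximises π_V = (423 - 2q_A - 2q_V)q_V - 81q_V.
∂π_V/∂q_V = 342 - 2q_A - 4q_V = 0 gives the reaction function q_V = (342 - 2q_A)/4.
Apex substitutes q_V(q_A) into its own profit: π_A = q_A(423 - 2q_A - (342 - 2q_A)/2) - 125q_A = (252 - q_A)q_A - 125q_A.
The leader's first-order condition 127 - 2q_A = 0 yields q_A = 127/2.
Then q_V = (342 - 2·(127/2))/4 = 215/4.
Price P = 423 - 2·(469/4) = 377/2.
Apex's profit: (377/2 - 125)·(127/2) = 4032.2500.

4032.25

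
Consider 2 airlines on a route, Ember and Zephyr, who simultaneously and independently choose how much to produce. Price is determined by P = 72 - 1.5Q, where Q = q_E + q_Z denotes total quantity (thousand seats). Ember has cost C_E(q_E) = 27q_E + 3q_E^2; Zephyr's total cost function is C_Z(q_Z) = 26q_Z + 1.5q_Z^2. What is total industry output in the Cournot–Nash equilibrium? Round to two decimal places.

Ember's profit: π_E = (72 - 1.5Q)q_E - (27q_E + 3q_E²). Setting ∂π_E/∂q_E = 0: 45 - 9q_E - (3/2)(q_Z) = 0.
Zephyr's first-order condition: 46 - 6q_Z - (3/2)(q_E) = 0.
So q_E = (45 - (3/2)q_Z)/9 and q_Z = (46 - (3/2)q_E)/6.
Solving the pair: q_E = 268/69, q_Z = 154/23.
Total output Q = 268/69 + 154/23 = 730/69.

10.58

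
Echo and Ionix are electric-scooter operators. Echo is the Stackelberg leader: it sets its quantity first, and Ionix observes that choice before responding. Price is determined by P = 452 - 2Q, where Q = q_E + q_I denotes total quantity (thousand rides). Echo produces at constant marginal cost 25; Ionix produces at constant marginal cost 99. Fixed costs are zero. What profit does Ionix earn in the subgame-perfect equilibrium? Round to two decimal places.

Solve by backward induction. Given q_E, the follower Ionix maximises π_I = (452 - 2q_E - 2q_I)q_I - 99q_I.
Setting the follower's marginal profit to zero, 353 - 2q_E - 4q_I = 0, i.e. q_I = (353 - 2q_E)/4.
Echo substitutes q_I(q_E) into its own profit: π_E = q_E(452 - 2q_E - (353 - 2q_E)/2) - 25q_E = (551/2 - q_E)q_E - 25q_E.
Leader FOC: 501/2 - 2q_E = 0, so q_E = 501/4.
Then q_I = (353 - 2·(501/4))/4 = 205/8.
Price P = 452 - 2·(1207/8) = 601/4.
Ionix's profit: (601/4 - 99)·(205/8) = 1313.2813.

1313.28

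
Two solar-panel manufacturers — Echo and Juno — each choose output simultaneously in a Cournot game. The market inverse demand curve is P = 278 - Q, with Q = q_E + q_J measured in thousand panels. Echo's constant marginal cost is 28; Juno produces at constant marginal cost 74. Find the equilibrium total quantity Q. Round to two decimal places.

151.33

Echo's profit: π_E = (278 - Q)q_E - (28q_E). Setting ∂π_E/∂q_E = 0: 250 - 2q_E - (q_J) = 0.
Juno's first-order condition: 204 - 2q_J - (q_E) = 0.
Best responses: q_E = (250 - q_J)/2, q_J = (204 - q_E)/2.
Substituting one into the other gives q_E = 296/3 and q_J = 158/3.
Total output Q = 296/3 + 158/3 = 454/3.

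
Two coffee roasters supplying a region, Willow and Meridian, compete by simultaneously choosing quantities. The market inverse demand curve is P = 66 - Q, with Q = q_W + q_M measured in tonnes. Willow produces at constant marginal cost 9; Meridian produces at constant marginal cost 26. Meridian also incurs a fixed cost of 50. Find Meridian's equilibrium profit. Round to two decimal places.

8.78

Willow's profit: π_W = (66 - Q)q_W - (9q_W). Setting ∂π_W/∂q_W = 0: 57 - 2q_W - (q_M) = 0.
Meridian's first-order condition: 40 - 2q_M - (q_W) = 0.
So q_W = (57 - q_M)/2 and q_M = (40 - q_W)/2.
Substituting one into the other gives q_W = 74/3 and q_M = 23/3.
Price P = 66 - 97/3 = 101/3.
Meridian's profit: (101/3 - 26)·(23/3) - 50 = 79/9.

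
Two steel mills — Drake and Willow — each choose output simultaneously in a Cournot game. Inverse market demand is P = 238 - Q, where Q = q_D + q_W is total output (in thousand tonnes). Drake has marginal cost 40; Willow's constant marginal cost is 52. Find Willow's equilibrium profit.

Drake's profit: π_D = (238 - Q)q_D - (40q_D). Setting ∂π_D/∂q_D = 0: 198 - 2q_D - (q_W) = 0.
Willow's profit: π_W = (238 - Q)q_W - (52q_W). Setting ∂π_W/∂q_W = 0: 186 - 2q_W - (q_D) = 0.
So q_D = (198 - q_W)/2 and q_W = (186 - q_D)/2.
Substituting one into the other gives q_D = 70 and q_W = 58.
Price P = 238 - 128 = 110.
Willow's profit: (110 - 52)·58 = 3364.

3364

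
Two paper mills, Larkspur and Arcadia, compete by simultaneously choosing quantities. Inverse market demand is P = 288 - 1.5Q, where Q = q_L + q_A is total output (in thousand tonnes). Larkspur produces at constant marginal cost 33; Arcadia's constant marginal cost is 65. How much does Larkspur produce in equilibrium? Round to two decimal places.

Larkspur's profit: π_L = (288 - 1.5Q)q_L - (33q_L). Setting ∂π_L/∂q_L = 0: 255 - 3q_L - (3/2)(q_A) = 0.
Arcadia's profit: π_A = (288 - 1.5Q)q_A - (65q_A). Setting ∂π_A/∂q_A = 0: 223 - 3q_A - (3/2)(q_L) = 0.
So q_L = (255 - (3/2)q_A)/3 and q_A = (223 - (3/2)q_L)/3.
Solving the pair: q_L = 574/9, q_A = 382/9.

63.78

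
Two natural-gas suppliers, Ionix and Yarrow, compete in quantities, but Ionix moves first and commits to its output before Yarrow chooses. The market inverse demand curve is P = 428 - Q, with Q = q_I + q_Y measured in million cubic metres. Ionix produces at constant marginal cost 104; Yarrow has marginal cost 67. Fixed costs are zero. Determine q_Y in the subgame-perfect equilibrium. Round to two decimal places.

108.75

Solve by backward induction. Given q_I, the follower Yarrow maximises π_Y = (428 - q_I - q_Y)q_Y - 67q_Y.
Setting the follower's marginal profit to zero, 361 - q_I - 2q_Y = 0, i.e. q_Y = (361 - q_I)/2.
The leader anticipates this reaction. Substituting into P = 428 - Q gives P = 495/2 - (1/2)q_I, so π_I = (495/2 - (1/2)q_I)q_I - 104q_I.
Leader FOC: 287/2 - q_I = 0, so q_I = 287/2.
Then q_Y = (361 - 287/2)/2 = 435/4.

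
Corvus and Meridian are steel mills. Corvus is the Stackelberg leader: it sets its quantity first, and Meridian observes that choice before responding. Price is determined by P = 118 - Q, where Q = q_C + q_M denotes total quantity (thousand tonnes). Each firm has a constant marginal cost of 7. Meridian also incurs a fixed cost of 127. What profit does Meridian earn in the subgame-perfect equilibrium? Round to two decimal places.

Solve by backward induction. Given q_C, the follower Meridian maximises π_M = (118 - q_C - q_M)q_M - 7q_M.
Setting the follower's marginal profit to zero, 111 - q_C - 2q_M = 0, i.e. q_M = (111 - q_C)/2.
Corvus substitutes q_M(q_C) into its own profit: π_C = q_C(118 - q_C - (111 - q_C)/2) - 7q_C = (125/2 - (1/2)q_C)q_C - 7q_C.
Leader FOC: 111/2 - q_C = 0, so q_C = 111/2.
Then q_M = (111 - 111/2)/2 = 111/4.
Price P = 118 - 333/4 = 139/4.
Meridian's profit: (139/4 - 7)·(111/4) - 127 = 643.0625.

643.06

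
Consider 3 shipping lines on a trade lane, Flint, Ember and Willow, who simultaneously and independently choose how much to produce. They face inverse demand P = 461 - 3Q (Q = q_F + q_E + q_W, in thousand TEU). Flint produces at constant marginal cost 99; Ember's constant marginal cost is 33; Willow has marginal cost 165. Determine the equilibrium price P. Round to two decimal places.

Flint's profit: π_F = (461 - 3Q)q_F - (99q_F). Setting ∂π_F/∂q_F = 0: 362 - 6q_F - 3(q_E + q_W) = 0.
Ember's first-order condition: 428 - 6q_E - 3(q_F + q_W) = 0.
Willow's first-order condition: 296 - 6q_W - 3(q_F + q_E) = 0.
Adding the 3 first-order conditions: 1086 − 12Q = 0, so Q = 181/2.
Back-substituting: q_F = (362 − 543/2)/3 = 181/6, q_E = (428 − 543/2)/3 = 313/6, q_W = (296 − 543/2)/3 = 49/6.
Total output Q = 181/2, so price P = 461 - 3·(181/2) = 379/2.

189.50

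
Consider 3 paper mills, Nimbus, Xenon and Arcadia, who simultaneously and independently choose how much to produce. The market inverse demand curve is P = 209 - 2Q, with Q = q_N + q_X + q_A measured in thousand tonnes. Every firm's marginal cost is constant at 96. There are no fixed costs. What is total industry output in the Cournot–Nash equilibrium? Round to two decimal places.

42.38

Each firm earns π_i = (209 - 2Q)q_i - 96q_i.
Setting ∂π_i/∂q_i = 0 with rivals' quantities fixed: 113 - 4q_i - 2·Σ_{j≠i} q_j = 0.
By symmetry each firm produces the same amount; substituting Σ_{j≠i} q_j = 2q_i yields q_i = 113/8.
Total output Q = 113/8 + 113/8 + 113/8 = 339/8.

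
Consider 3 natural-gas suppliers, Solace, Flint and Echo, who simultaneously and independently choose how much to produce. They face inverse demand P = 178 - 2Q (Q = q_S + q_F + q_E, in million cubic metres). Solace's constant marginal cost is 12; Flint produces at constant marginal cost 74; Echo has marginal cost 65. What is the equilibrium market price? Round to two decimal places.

Solace's profit: π_S = (178 - 2Q)q_S - (12q_S). Setting ∂π_S/∂q_S = 0: 166 - 4q_S - 2(q_F + q_E) = 0.
Flint's profit: π_F = (178 - 2Q)q_F - (74q_F). Setting ∂π_F/∂q_F = 0: 104 - 4q_F - 2(q_S + q_E) = 0.
Echo's profit: π_E = (178 - 2Q)q_E - (65q_E). Setting ∂π_E/∂q_E = 0: 113 - 4q_E - 2(q_S + q_F) = 0.
Adding the 3 first-order conditions: 383 − 8Q = 0, so Q = 383/8.
Back-substituting: q_S = (166 − 383/4)/2 = 281/8, q_F = (104 − 383/4)/2 = 33/8, q_E = (113 − 383/4)/2 = 69/8.
Total output Q = 383/8, so price P = 178 - 2·(383/8) = 329/4.

82.25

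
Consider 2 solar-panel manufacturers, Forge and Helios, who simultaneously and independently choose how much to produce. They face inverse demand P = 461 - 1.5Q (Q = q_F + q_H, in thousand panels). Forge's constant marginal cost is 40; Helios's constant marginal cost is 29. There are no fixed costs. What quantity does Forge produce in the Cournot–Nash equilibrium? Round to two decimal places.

Forge's profit: π_F = (461 - 1.5Q)q_F - (40q_F). Setting ∂π_F/∂q_F = 0: 421 - 3q_F - (3/2)(q_H) = 0.
Helios's first-order condition: 432 - 3q_H - (3/2)(q_F) = 0.
Rearranging gives the reaction functions q_F = (421 - (3/2)q_H)/3 and q_H = (432 - (3/2)q_F)/3.
Substituting one into the other gives q_F = 820/9 and q_H = 886/9.

91.11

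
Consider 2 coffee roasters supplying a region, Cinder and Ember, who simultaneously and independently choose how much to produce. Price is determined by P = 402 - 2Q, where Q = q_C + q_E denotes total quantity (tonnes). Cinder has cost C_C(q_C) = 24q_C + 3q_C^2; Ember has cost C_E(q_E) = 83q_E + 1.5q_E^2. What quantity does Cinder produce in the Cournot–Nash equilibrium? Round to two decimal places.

Cinder's profit: π_C = (402 - 2Q)q_C - (24q_C + 3q_C²). Setting ∂π_C/∂q_C = 0: 378 - 10q_C - 2(q_E) = 0.
Ember's profit: π_E = (402 - 2Q)q_E - (83q_E + (3/2)q_E²). Setting ∂π_E/∂q_E = 0: 319 - 7q_E - 2(q_C) = 0.
Best responses: q_C = (378 - 2q_E)/10, q_E = (319 - 2q_C)/7.
Solving the pair: q_C = 1004/33, q_E = 1217/33.

30.42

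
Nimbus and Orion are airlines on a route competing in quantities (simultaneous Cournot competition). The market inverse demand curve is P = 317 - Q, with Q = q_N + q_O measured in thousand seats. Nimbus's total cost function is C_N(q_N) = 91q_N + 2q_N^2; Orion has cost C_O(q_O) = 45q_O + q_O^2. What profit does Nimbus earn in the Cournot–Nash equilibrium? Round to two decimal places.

Nimbus's profit: π_N = (317 - Q)q_N - (91q_N + 2q_N²). Setting ∂π_N/∂q_N = 0: 226 - 6q_N - (q_O) = 0.
Orion's profit: π_O = (317 - Q)q_O - (45q_O + q_O²). Setting ∂π_O/∂q_O = 0: 272 - 4q_O - (q_N) = 0.
So q_N = (226 - q_O)/6 and q_O = (272 - q_N)/4.
Substituting one into the other gives q_N = 632/23 and q_O = 1406/23.
Price P = 317 - 88.6087 = 228.3913.
Nimbus's profit: 228.3913·(632/23) - 91·(632/23) - 2(632/23)² = 2265.1645.

2265.16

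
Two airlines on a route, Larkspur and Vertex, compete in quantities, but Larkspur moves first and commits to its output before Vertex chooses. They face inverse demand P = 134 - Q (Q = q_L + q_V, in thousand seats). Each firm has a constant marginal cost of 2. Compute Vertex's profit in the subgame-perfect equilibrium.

Solve by backward induction. Given q_L, the follower Vertex maximises π_V = (134 - q_L - q_V)q_V - 2q_V.
∂π_V/∂q_V = 132 - q_L - 2q_V = 0 gives the reaction function q_V = (132 - q_L)/2.
Larkspur substitutes q_V(q_L) into its own profit: π_L = q_L(134 - q_L - (132 - q_L)/2) - 2q_L = (68 - (1/2)q_L)q_L - 2q_L.
The leader's first-order condition 66 - q_L = 0 yields q_L = 66.
Then q_V = (132 - 66)/2 = 33.
Price P = 134 - 99 = 35.
Vertex's profit: (35 - 2)·33 = 1089.

1089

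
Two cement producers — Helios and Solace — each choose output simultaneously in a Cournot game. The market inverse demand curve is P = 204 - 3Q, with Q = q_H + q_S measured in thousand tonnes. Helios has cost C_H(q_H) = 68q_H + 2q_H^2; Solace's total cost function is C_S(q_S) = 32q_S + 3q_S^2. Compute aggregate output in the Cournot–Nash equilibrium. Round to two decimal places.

Helios's profit: π_H = (204 - 3Q)q_H - (68q_H + 2q_H²). Setting ∂π_H/∂q_H = 0: 136 - 10q_H - 3(q_S) = 0.
Solace's profit: π_S = (204 - 3Q)q_S - (32q_S + 3q_S²). Setting ∂π_S/∂q_S = 0: 172 - 12q_S - 3(q_H) = 0.
Rearranging gives the reaction functions q_H = (136 - 3q_S)/10 and q_S = (172 - 3q_H)/12.
Solving the pair: q_H = 372/37, q_S = 1312/111.
Total output Q = 372/37 + 1312/111 = 21.8739.

21.87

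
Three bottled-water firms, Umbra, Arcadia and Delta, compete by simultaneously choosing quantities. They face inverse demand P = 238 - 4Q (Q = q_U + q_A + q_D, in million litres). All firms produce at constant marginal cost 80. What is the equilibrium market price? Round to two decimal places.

Each firm earns π_i = (238 - 4Q)q_i - 80q_i.
First-order condition (treating rivals' output as given): 158 - 8q_i - 4·Σ_{j≠i} q_j = 0.
By symmetry each firm produces the same amount; substituting Σ_{j≠i} q_j = 2q_i yields q_i = 158/16 = 79/8.
Total output Q = 237/8, so price P = 238 - 4·(237/8) = 239/2.

119.50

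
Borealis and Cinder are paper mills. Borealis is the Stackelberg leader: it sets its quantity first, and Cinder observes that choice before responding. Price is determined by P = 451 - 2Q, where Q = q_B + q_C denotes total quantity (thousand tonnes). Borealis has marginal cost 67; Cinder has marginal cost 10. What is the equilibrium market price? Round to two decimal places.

148.75

The follower Cinder best-responds to any q_B: π_C = (451 - 2Q)q_C - 10q_C.
Setting the follower's marginal profit to zero, 441 - 2q_B - 4q_C = 0, i.e. q_C = (441 - 2q_B)/4.
The leader anticipates this reaction. Substituting into P = 451 - 2Q gives P = 461/2 - q_B, so π_B = (461/2 - q_B)q_B - 67q_B.
Maximising: ∂π_B/∂q_B = 327/2 - 2q_B = 0, giving q_B = 327/4.
Then q_C = (441 - 2·(327/4))/4 = 555/8.
Total output Q = 1209/8, so price P = 451 - 2·(1209/8) = 595/4.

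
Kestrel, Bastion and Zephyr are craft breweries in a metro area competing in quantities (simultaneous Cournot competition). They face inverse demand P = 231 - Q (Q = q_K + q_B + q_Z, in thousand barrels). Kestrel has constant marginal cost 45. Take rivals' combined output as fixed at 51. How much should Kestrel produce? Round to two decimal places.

67.50

With rivals' combined output fixed at 51, Kestrel's profit is π_K = (231 - 51 - q_K)q_K - (45q_K) = (180 - q_K)q_K - (45q_K).
∂π_K/∂q_K = 135 - 2q_K = 0, so q_K = 135/2.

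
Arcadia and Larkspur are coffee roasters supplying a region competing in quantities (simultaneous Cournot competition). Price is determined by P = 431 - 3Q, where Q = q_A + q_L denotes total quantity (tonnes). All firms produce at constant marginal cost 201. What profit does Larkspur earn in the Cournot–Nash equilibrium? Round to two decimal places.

A representative firm's profit is π_i = q_i(431 - 3Q) - 201q_i.
Setting ∂π_i/∂q_i = 0 with rivals' quantities fixed: 230 - 6q_i - 3q_j = 0.
With identical firms every q_j equals q_i, so q_j = q_i and 230 = 9q_i, giving q_i = 230/9.
Price P = 431 - 3·(460/9) = 833/3.
Larkspur's profit: (833/3 - 201)·(230/9) = 1959.2593.

1959.26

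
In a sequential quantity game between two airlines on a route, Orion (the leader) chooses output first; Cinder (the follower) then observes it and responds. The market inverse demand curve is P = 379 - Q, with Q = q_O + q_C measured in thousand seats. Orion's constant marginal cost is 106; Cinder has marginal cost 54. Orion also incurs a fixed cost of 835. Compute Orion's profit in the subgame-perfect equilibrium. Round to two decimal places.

Solve by backward induction. Given q_O, the follower Cinder maximises π_C = (379 - q_O - q_C)q_C - 54q_C.
∂π_C/∂q_C = 325 - q_O - 2q_C = 0 gives the reaction function q_C = (325 - q_O)/2.
The leader anticipates this reaction. Substituting into P = 379 - Q gives P = 433/2 - (1/2)q_O, so π_O = (433/2 - (1/2)q_O)q_O - 106q_O.
Maximising: ∂π_O/∂q_O = 221/2 - q_O = 0, giving q_O = 221/2.
Then q_C = (325 - 221/2)/2 = 429/4.
Price P = 379 - 871/4 = 645/4.
Orion's profit: (645/4 - 106)·(221/2) - 835 = 5270.1250.

5270.13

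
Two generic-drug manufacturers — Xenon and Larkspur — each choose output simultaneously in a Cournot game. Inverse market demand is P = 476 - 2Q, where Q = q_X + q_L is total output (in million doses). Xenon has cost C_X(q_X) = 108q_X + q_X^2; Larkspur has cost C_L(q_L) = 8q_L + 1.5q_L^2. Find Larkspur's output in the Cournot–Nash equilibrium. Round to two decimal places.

54.53

Xenon's profit: π_X = (476 - 2Q)q_X - (108q_X + q_X²). Setting ∂π_X/∂q_X = 0: 368 - 6q_X - 2(q_L) = 0.
Larkspur's profit: π_L = (476 - 2Q)q_L - (8q_L + (3/2)q_L²). Setting ∂π_L/∂q_L = 0: 468 - 7q_L - 2(q_X) = 0.
Rearranging gives the reaction functions q_X = (368 - 2q_L)/6 and q_L = (468 - 2q_X)/7.
Substituting one into the other gives q_X = 820/19 and q_L = 1036/19.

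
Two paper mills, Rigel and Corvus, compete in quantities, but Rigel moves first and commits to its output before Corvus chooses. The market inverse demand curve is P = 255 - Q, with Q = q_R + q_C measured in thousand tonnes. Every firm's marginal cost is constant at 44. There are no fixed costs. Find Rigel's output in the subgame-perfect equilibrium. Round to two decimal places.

Solve by backward induction. Given q_R, the follower Corvus maximises π_C = (255 - q_R - q_C)q_C - 44q_C.
∂π_C/∂q_C = 211 - q_R - 2q_C = 0 gives the reaction function q_C = (211 - q_R)/2.
Rigel substitutes q_C(q_R) into its own profit: π_R = q_R(255 - q_R - (211 - q_R)/2) - 44q_R = (299/2 - (1/2)q_R)q_R - 44q_R.
The leader's first-order condition 211/2 - q_R = 0 yields q_R = 211/2.
Then q_C = (211 - 211/2)/2 = 211/4.

105.50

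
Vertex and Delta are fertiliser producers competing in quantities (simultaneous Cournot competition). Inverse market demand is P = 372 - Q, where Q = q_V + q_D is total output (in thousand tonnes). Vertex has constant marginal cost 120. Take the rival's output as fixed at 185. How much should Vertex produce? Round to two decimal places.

33.50

With the rival's output fixed at 185, Vertex's profit is π_V = (372 - 185 - q_V)q_V - (120q_V) = (187 - q_V)q_V - (120q_V).
∂π_V/∂q_V = 67 - 2q_V = 0, so q_V = 67/2.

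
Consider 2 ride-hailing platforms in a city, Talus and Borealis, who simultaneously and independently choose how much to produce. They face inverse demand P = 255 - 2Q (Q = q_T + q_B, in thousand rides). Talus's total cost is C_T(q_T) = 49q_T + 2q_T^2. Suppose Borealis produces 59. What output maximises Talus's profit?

With the rival's output fixed at 59, Talus's profit is π_T = (255 - 2·59 - 2q_T)q_T - (49q_T + 2q_T²) = (137 - 2q_T)q_T - (49q_T + 2q_T²).
∂π_T/∂q_T = 88 - 8q_T = 0, so q_T = 11.

11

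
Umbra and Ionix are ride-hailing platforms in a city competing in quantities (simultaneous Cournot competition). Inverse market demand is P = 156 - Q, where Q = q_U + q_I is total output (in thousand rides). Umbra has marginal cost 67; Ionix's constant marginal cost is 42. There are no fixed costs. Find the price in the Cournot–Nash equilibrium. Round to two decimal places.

Umbra's profit: π_U = (156 - Q)q_U - (67q_U). Setting ∂π_U/∂q_U = 0: 89 - 2q_U - (q_I) = 0.
Ionix's profit: π_I = (156 - Q)q_I - (42q_I). Setting ∂π_I/∂q_I = 0: 114 - 2q_I - (q_U) = 0.
So q_U = (89 - q_I)/2 and q_I = (114 - q_U)/2.
Solving the pair: q_U = 64/3, q_I = 139/3.
Total output Q = 203/3, so price P = 156 - 203/3 = 265/3.

88.33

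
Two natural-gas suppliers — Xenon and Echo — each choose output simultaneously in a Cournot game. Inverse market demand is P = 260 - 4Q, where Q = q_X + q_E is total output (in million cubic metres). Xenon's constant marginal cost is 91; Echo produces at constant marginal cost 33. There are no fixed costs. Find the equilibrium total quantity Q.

33

Xenon's profit: π_X = (260 - 4Q)q_X - (91q_X). Setting ∂π_X/∂q_X = 0: 169 - 8q_X - 4(q_E) = 0.
Echo's profit: π_E = (260 - 4Q)q_E - (33q_E). Setting ∂π_E/∂q_E = 0: 227 - 8q_E - 4(q_X) = 0.
So q_X = (169 - 4q_E)/8 and q_E = (227 - 4q_X)/8.
Solving the pair: q_X = 37/4, q_E = 95/4.
Total output Q = 37/4 + 95/4 = 33.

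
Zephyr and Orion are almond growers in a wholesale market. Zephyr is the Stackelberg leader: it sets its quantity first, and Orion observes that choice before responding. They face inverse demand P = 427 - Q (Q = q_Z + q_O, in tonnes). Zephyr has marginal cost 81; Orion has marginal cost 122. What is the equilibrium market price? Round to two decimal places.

The follower Orion best-responds to any q_Z: π_O = (427 - Q)q_O - 122q_O.
∂π_O/∂q_O = 305 - q_Z - 2q_O = 0 gives the reaction function q_O = (305 - q_Z)/2.
The leader anticipates this reaction. Substituting into P = 427 - Q gives P = 549/2 - (1/2)q_Z, so π_Z = (549/2 - (1/2)q_Z)q_Z - 81q_Z.
Maximising: ∂π_Z/∂q_Z = 387/2 - q_Z = 0, giving q_Z = 387/2.
Then q_O = (305 - 387/2)/2 = 223/4.
Total output Q = 997/4, so price P = 427 - 997/4 = 711/4.

177.75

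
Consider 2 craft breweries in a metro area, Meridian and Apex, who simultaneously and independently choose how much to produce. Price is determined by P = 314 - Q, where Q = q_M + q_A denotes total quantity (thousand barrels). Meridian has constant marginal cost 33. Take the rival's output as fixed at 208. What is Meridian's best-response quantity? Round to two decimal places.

With the rival's output fixed at 208, Meridian's profit is π_M = (314 - 208 - q_M)q_M - (33q_M) = (106 - q_M)q_M - (33q_M).
∂π_M/∂q_M = 73 - 2q_M = 0, so q_M = 73/2.

36.50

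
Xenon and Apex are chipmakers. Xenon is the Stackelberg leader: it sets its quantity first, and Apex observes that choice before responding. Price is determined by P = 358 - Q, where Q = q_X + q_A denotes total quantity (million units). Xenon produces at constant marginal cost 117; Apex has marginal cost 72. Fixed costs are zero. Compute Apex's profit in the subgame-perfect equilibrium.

8836

The follower Apex best-responds to any q_X: π_A = (358 - Q)q_A - 72q_A.
Setting the follower's marginal profit to zero, 286 - q_X - 2q_A = 0, i.e. q_A = (286 - q_X)/2.
The leader anticipates this reaction. Substituting into P = 358 - Q gives P = 215 - (1/2)q_X, so π_X = (215 - (1/2)q_X)q_X - 117q_X.
The leader's first-order condition 98 - q_X = 0 yields q_X = 98.
Then q_A = (286 - 98)/2 = 94.
Price P = 358 - 192 = 166.
Apex's profit: (166 - 72)·94 = 8836.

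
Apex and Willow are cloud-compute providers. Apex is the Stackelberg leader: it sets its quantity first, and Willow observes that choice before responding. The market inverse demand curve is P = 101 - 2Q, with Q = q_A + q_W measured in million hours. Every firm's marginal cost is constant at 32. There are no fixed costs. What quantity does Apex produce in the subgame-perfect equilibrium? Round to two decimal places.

Solve by backward induction. Given q_A, the follower Willow maximises π_W = (101 - 2q_A - 2q_W)q_W - 32q_W.
Follower FOC: 69 - 2q_A - 4q_W = 0, so q_W(q_A) = (69 - 2q_A)/4.
The leader anticipates this reaction. Substituting into P = 101 - 2Q gives P = 133/2 - q_A, so π_A = (133/2 - q_A)q_A - 32q_A.
Leader FOC: 69/2 - 2q_A = 0, so q_A = 69/4.
Then q_W = (69 - 2·(69/4))/4 = 69/8.

17.25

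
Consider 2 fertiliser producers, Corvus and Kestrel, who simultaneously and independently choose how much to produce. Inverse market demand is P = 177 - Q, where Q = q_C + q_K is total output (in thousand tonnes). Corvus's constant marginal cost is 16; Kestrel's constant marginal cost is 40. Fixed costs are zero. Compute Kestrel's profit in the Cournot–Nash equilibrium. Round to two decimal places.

Corvus's profit: π_C = (177 - Q)q_C - (16q_C). Setting ∂π_C/∂q_C = 0: 161 - 2q_C - (q_K) = 0.
Kestrel's profit: π_K = (177 - Q)q_K - (40q_K). Setting ∂π_K/∂q_K = 0: 137 - 2q_K - (q_C) = 0.
Rearranging gives the reaction functions q_C = (161 - q_K)/2 and q_K = (137 - q_C)/2.
Substituting one into the other gives q_C = 185/3 and q_K = 113/3.
Price P = 177 - 298/3 = 233/3.
Kestrel's profit: (233/3 - 40)·(113/3) = 1418.7778.

1418.78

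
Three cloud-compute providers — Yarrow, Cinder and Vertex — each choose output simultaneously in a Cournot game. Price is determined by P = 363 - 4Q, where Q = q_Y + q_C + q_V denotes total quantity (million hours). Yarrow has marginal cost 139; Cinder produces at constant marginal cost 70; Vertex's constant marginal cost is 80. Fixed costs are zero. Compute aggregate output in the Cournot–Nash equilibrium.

Yarrow's profit: π_Y = (363 - 4Q)q_Y - (139q_Y). Setting ∂π_Y/∂q_Y = 0: 224 - 8q_Y - 4(q_C + q_V) = 0.
Cinder's first-order condition: 293 - 8q_C - 4(q_Y + q_V) = 0.
Vertex's profit: π_V = (363 - 4Q)q_V - (80q_V). Setting ∂π_V/∂q_V = 0: 283 - 8q_V - 4(q_Y + q_C) = 0.
Adding the 3 first-order conditions: 800 − 16Q = 0, so Q = 50.
Back-substituting: q_Y = (224 − 200)/4 = 6, q_C = (293 − 200)/4 = 93/4, q_V = (283 − 200)/4 = 83/4.
Total output Q = 6 + 93/4 + 83/4 = 50.

50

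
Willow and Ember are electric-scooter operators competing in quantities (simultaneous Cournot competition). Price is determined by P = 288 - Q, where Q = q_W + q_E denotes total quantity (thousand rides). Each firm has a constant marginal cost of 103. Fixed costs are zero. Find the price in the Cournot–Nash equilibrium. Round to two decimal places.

A representative firm's profit is π_i = q_i(288 - Q) - 103q_i.
Setting ∂π_i/∂q_i = 0 with rivals' quantities fixed: 185 - 2q_i - q_j = 0.
By symmetry each firm produces the same amount; substituting q_j = q_i yields q_i = 185/3.
Total output Q = 370/3, so price P = 288 - 370/3 = 494/3.

164.67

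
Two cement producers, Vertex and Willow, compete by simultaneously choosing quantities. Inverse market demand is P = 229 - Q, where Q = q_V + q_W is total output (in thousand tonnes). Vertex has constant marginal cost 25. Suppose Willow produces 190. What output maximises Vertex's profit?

7

With the rival's output fixed at 190, Vertex's profit is π_V = (229 - 190 - q_V)q_V - (25q_V) = (39 - q_V)q_V - (25q_V).
∂π_V/∂q_V = 14 - 2q_V = 0, so q_V = 7.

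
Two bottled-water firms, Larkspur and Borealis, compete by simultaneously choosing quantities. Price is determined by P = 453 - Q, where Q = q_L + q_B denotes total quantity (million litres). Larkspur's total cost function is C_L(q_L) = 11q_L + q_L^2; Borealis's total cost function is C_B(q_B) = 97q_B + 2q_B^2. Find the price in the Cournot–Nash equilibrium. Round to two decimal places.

Larkspur's profit: π_L = (453 - Q)q_L - (11q_L + q_L²). Setting ∂π_L/∂q_L = 0: 442 - 4q_L - (q_B) = 0.
Borealis's profit: π_B = (453 - Q)q_B - (97q_B + 2q_B²). Setting ∂π_B/∂q_B = 0: 356 - 6q_B - (q_L) = 0.
Best responses: q_L = (442 - q_B)/4, q_B = (356 - q_L)/6.
Solving the pair: q_L = 99.8261, q_B = 982/23.
Total output Q = 142.5217, so price P = 453 - 142.5217 = 310.4783.

310.48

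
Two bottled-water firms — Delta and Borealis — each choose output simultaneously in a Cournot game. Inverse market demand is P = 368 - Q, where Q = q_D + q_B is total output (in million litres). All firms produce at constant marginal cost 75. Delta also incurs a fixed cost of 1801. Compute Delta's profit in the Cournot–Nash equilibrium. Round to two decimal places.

A representative firm's profit is π_i = q_i(368 - Q) - 75q_i.
Setting ∂π_i/∂q_i = 0 with rivals' quantities fixed: 293 - 2q_i - q_j = 0.
With identical firms every q_j equals q_i, so q_j = q_i and 293 = 3q_i, giving q_i = 293/3.
Price P = 368 - 586/3 = 518/3.
Delta's profit: (518/3 - 75)·(293/3) - 1801 = 7737.7778.

7737.78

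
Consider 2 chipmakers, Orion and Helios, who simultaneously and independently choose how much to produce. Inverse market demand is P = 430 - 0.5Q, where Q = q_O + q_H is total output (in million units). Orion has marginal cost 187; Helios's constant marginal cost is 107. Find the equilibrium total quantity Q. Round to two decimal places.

Orion's profit: π_O = (430 - 0.5Q)q_O - (187q_O). Setting ∂π_O/∂q_O = 0: 243 - q_O - (1/2)(q_H) = 0.
Helios's first-order condition: 323 - q_H - (1/2)(q_O) = 0.
Rearranging gives the reaction functions q_O = (243 - (1/2)q_H) and q_H = (323 - (1/2)q_O).
Substituting one into the other gives q_O = 326/3 and q_H = 806/3.
Total output Q = 326/3 + 806/3 = 1132/3.

377.33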